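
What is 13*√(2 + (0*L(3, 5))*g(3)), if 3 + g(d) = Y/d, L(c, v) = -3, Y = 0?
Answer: 13*√2 ≈ 18.385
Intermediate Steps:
g(d) = -3 (g(d) = -3 + 0/d = -3 + 0 = -3)
13*√(2 + (0*L(3, 5))*g(3)) = 13*√(2 + (0*(-3))*(-3)) = 13*√(2 + 0*(-3)) = 13*√(2 + 0) = 13*√2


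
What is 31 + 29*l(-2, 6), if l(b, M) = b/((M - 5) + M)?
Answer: 159/7 ≈ 22.714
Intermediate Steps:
l(b, M) = b/(-5 + 2*M) (l(b, M) = b/((-5 + M) + M) = b/(-5 + 2*M))
31 + 29*l(-2, 6) = 31 + 29*(-2/(-5 + 2*6)) = 31 + 29*(-2/(-5 + 12)) = 31 + 29*(-2/7) = 31 - 58/7 = 159/7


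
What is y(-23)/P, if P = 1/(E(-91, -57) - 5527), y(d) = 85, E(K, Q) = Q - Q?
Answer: -469795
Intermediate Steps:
E(K, Q) = 0
P = -1/5527 (P = 1/(0 - 5527) = 1/(-5527) = -1/5527 ≈ -0.00018093)
y(-23)/P = 85/(-1/5527) = 85*(-5527) = -469795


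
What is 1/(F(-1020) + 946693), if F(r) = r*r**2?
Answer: -1/1060261307 ≈ -9.4316e-10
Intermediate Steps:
F(r) = r**3
1/(F(-1020) + 946693) = 1/((-1020)**3 + 946693) = 1/(-1061208000 + 946693) = 1/(-1060261307) = -1/1060261307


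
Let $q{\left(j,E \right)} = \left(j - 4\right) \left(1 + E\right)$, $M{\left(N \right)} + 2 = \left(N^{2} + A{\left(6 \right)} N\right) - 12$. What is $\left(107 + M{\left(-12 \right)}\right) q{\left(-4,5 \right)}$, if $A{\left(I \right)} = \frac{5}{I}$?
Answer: $-10896$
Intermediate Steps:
$M{\left(N \right)} = -14 + N^{2} + \frac{5 N}{6}$ ($M{\left(N \right)} = -2 - \left(12 - N^{2} - \frac{5}{6} N\right) = -2 - \left(12 - N^{2} - 5 \cdot \frac{1}{6} N\right) = -2 - \left(12 - N^{2} - \frac{5 N}{6}\right) = -2 + \left(-12 + N^{2} + \frac{5 N}{6}\right) = -14 + N^{2} + \frac{5 N}{6}$)
$q{\left(j,E \right)} = \left(1 + E\right) \left(-4 + j\right)$ ($q{\left(j,E \right)} = \left(-4 + j\right) \left(1 + E\right) = \left(1 + E\right) \left(-4 + j\right)$)
$\left(107 + M{\left(-12 \right)}\right) q{\left(-4,5 \right)} = \left(107 + \left(-14 + \left(-12\right)^{2} + \frac{5}{6} \left(-12\right)\right)\right) \left(-4 - 4 - 20 + 5 \left(-4\right)\right) = \left(107 - -120\right) \left(-4 - 4 - 20 - 20\right) = \left(107 + 120\right) \left(-48\right) = 227 \left(-48\right) = -10896$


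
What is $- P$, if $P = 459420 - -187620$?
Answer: $-647040$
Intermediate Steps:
$P = 647040$ ($P = 459420 + 187620 = 647040$)
$- P = \left(-1\right) 647040 = -647040$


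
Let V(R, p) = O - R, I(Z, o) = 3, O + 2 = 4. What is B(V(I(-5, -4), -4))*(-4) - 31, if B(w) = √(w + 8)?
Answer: -31 - 4*√7 ≈ -41.583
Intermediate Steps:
O = 2 (O = -2 + 4 = 2)
V(R, p) = 2 - R
B(w) = √(8 + w)
B(V(I(-5, -4), -4))*(-4) - 31 = √(8 + (2 - 1*3))*(-4) - 31 = √(8 + (2 - 3))*(-4) - 31 = √(8 - 1)*(-4) - 31 = √7*(-4) - 31 = -4*√7 - 31 = -31 - 4*√7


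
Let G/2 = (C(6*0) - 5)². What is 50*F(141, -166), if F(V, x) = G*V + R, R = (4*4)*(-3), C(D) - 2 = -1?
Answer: 223200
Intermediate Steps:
C(D) = 1 (C(D) = 2 - 1 = 1)
G = 32 (G = 2*(1 - 5)² = 2*(-4)² = 2*16 = 32)
R = -48 (R = 16*(-3) = -48)
F(V, x) = -48 + 32*V (F(V, x) = 32*V - 48 = -48 + 32*V)
50*F(141, -166) = 50*(-48 + 32*141) = 50*(-48 + 4512) = 50*4464 = 223200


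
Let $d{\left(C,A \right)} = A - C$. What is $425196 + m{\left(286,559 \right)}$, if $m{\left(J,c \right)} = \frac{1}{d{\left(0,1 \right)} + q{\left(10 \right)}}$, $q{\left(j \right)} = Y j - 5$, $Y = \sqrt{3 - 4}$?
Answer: $\frac{12330683}{29} - \frac{5 i}{58} \approx 4.252 \cdot 10^{5} - 0.086207 i$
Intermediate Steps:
$Y = i$ ($Y = \sqrt{-1} = i \approx 1.0 i$)
$q{\left(j \right)} = -5 + i j$ ($q{\left(j \right)} = i j - 5 = -5 + i j$)
$m{\left(J,c \right)} = \frac{-4 - 10 i}{116}$ ($m{\left(J,c \right)} = \frac{1}{\left(1 - 0\right) - \left(5 - i 10\right)} = \frac{1}{\left(1 + 0\right) - \left(5 - 10 i\right)} = \frac{1}{1 - \left(5 - 10 i\right)} = \frac{1}{-4 + 10 i} = \frac{-4 - 10 i}{116}$)
$425196 + m{\left(286,559 \right)} = 425196 - \left(\frac{1}{29} + \frac{5 i}{58}\right) = \frac{12330683}{29} - \frac{5 i}{58}$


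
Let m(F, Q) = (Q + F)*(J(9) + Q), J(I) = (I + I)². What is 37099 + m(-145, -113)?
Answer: -17339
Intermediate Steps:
J(I) = 4*I² (J(I) = (2*I)² = 4*I²)
m(F, Q) = (324 + Q)*(F + Q) (m(F, Q) = (Q + F)*(4*9² + Q) = (F + Q)*(4*81 + Q) = (F + Q)*(324 + Q) = (324 + Q)*(F + Q))
37099 + m(-145, -113) = 37099 + ((-113)² + 324*(-145) + 324*(-113) - 145*(-113)) = 37099 + (12769 - 46980 - 36612 + 16385) = 37099 - 54438 = -17339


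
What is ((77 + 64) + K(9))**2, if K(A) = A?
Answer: 22500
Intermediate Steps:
((77 + 64) + K(9))**2 = ((77 + 64) + 9)**2 = (141 + 9)**2 = 150**2 = 22500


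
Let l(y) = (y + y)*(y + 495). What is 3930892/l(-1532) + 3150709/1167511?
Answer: 3650080400931/927403022762 ≈ 3.9358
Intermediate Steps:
l(y) = 2*y*(495 + y) (l(y) = (2*y)*(495 + y) = 2*y*(495 + y))
3930892/l(-1532) + 3150709/1167511 = 3930892/((2*(-1532)*(495 - 1532))) + 3150709/1167511 = 3930892/((2*(-1532)*(-1037))) + 3150709*(1/1167511) = 3930892/3177368 + 3150709/1167511 = 3930892*(1/3177368) + 3150709/1167511 = 982723/794342 + 3150709/1167511 = 3650080400931/927403022762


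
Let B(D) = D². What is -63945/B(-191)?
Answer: -63945/36481 ≈ -1.7528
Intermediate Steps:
-63945/B(-191) = -63945/((-191)²) = -63945/36481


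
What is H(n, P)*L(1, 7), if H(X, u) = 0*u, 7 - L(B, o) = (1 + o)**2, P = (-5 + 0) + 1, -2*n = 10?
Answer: 0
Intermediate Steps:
n = -5 (n = -1/2*10 = -5)
P = -4 (P = -5 + 1 = -4)
L(B, o) = 7 - (1 + o)**2
H(X, u) = 0
H(n, P)*L(1, 7) = 0*(7 - (1 + 7)**2) = 0*(7 - 1*8**2) = 0*(7 - 1*64) = 0*(7 - 64) = 0*(-57) = 0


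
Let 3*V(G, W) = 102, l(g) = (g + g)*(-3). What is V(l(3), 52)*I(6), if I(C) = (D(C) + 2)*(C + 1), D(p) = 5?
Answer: 1666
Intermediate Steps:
l(g) = -6*g (l(g) = (2*g)*(-3) = -6*g)
V(G, W) = 34 (V(G, W) = (1/3)*102 = 34)
I(C) = 7 + 7*C (I(C) = (5 + 2)*(C + 1) = 7*(1 + C) = 7 + 7*C)
V(l(3), 52)*I(6) = 34*(7 + 7*6) = 34*(7 + 42) = 34*49 = 1666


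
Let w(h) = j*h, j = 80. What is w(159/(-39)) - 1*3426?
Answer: -48778/13 ≈ -3752.2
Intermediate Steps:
w(h) = 80*h
w(159/(-39)) - 1*3426 = 80*(159/(-39)) - 1*3426 = 80*(159*(-1/39)) - 3426 = 80*(-53/13) - 3426 = -4240/13 - 3426 = -48778/13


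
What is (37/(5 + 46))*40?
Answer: 1480/51 ≈ 29.020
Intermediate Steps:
(37/(5 + 46))*40 = (37/51)*40 = 1480/51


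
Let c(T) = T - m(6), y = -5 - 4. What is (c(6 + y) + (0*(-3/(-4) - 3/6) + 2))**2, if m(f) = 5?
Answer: 36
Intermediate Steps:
y = -9
c(T) = -5 + T (c(T) = T - 1*5 = T - 5 = -5 + T)
(c(6 + y) + (0*(-3/(-4) - 3/6) + 2))**2 = ((-5 + (6 - 9)) + (0*(-3/(-4) - 3/6) + 2))**2 = ((-5 - 3) + (0*(-3*(-1/4) - 3*1/6) + 2))**2 = (-8 + (0*(3/4 - 1/2) + 2))**2 = (-8 + (0*(1/4) + 2))**2 = (-8 + (0 + 2))**2 = (-8 + 2)**2 = (-6)**2 = 36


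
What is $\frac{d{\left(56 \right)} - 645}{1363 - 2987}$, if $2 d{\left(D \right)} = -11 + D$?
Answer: $\frac{1245}{3248} \approx 0.38331$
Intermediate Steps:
$d{\left(D \right)} = - \frac{11}{2} + \frac{D}{2}$ ($d{\left(D \right)} = \frac{-11 + D}{2} = - \frac{11}{2} + \frac{D}{2}$)
$\frac{d{\left(56 \right)} - 645}{1363 - 2987} = \frac{\left(- \frac{11}{2} + \frac{1}{2} \cdot 56\right) - 645}{1363 - 2987} = \frac{\left(- \frac{11}{2} + 28\right) - 645}{-1624} = \left(\frac{45}{2} - 645\right) \left(- \frac{1}{1624}\right) = \left(- \frac{1245}{2}\right) \left(- \frac{1}{1624}\right) = \frac{1245}{3248}$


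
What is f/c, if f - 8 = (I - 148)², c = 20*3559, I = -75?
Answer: 49737/71180 ≈ 0.69875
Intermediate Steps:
c = 71180
f = 49737 (f = 8 + (-75 - 148)² = 8 + (-223)² = 8 + 49729 = 49737)
f/c = 49737/71180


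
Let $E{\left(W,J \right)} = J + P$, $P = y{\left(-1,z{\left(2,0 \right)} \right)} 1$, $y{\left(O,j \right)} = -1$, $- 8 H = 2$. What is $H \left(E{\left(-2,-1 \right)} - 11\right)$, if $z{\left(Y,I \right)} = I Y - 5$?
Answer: $\frac{13}{4} \approx 3.25$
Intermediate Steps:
$H = - \frac{1}{4}$ ($H = \left(- \frac{1}{8}\right) 2 = - \frac{1}{4} \approx -0.25$)
$z{\left(Y,I \right)} = -5 + I Y$
$P = -1$ ($P = \left(-1\right) 1 = -1$)
$E{\left(W,J \right)} = -1 + J$ ($E{\left(W,J \right)} = J - 1 = -1 + J$)
$H \left(E{\left(-2,-1 \right)} - 11\right) = - \frac{\left(-1 - 1\right) - 11}{4} = - \frac{-2 - 11}{4} = \left(- \frac{1}{4}\right) \left(-13\right) = \frac{13}{4}$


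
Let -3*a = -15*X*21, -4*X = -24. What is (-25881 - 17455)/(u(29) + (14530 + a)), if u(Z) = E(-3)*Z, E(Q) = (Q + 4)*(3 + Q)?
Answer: -5417/1895 ≈ -2.8586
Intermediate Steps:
X = 6 (X = -¼*(-24) = 6)
E(Q) = (3 + Q)*(4 + Q) (E(Q) = (4 + Q)*(3 + Q) = (3 + Q)*(4 + Q))
a = 630 (a = -(-15*6)*21/3 = -(-30)*21 = -⅓*(-1890) = 630)
u(Z) = 0 (u(Z) = (12 + (-3)² + 7*(-3))*Z = (12 + 9 - 21)*Z = 0*Z = 0)
(-25881 - 17455)/(u(29) + (14530 + a)) = (-25881 - 17455)/(0 + (14530 + 630)) = -43336/(0 + 15160) = -43336/15160 = -43336*1/15160 = -5417/1895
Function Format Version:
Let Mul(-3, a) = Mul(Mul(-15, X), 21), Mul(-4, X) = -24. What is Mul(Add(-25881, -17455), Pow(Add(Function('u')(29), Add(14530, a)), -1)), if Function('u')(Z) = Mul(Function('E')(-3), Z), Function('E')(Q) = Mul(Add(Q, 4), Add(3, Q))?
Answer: Rational(-5417, 1895) ≈ -2.8586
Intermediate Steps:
X = 6 (X = Mul(Rational(-1, 4), -24) = 6)
Function('E')(Q) = Mul(Add(3, Q), Add(4, Q)) (Function('E')(Q) = Mul(Add(4, Q), Add(3, Q)) = Mul(Add(3, Q), Add(4, Q)))
a = 630 (a = Mul(Rational(-1, 3), Mul(Mul(-15, 6), 21)) = Mul(Rational(-1, 3), Mul(-90, 21)) = Mul(Rational(-1, 3), -1890) = 630)
Function('u')(Z) = 0 (Function('u')(Z) = Mul(Add(12, Pow(-3, 2), Mul(7, -3)), Z) = Mul(Add(12, 9, -21), Z) = Mul(0, Z) = 0)
Mul(Add(-25881, -17455), Pow(Add(Function('u')(29), Add(14530, a)), -1)) = Mul(Add(-25881, -17455), Pow(Add(0, Add(14530, 630)), -1)) = Mul(-43336, Pow(Add(0, 15160), -1)) = Mul(-43336, Pow(15160, -1)) = Mul(-43336, Rational(1, 15160)) = Rational(-5417, 1895)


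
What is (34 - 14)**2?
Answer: 400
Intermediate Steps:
(34 - 14)**2 = 20**2 = 400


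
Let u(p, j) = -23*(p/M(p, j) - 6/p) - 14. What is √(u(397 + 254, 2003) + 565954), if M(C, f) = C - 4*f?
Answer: √1443993429939589599/1597337 ≈ 752.29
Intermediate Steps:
u(p, j) = -14 + 138/p - 23*p/(p - 4*j) (u(p, j) = -23*(p/(p - 4*j) - 6/p) - 14 = -23*(-6/p + p/(p - 4*j)) - 14 = (138/p - 23*p/(p - 4*j)) - 14 = -14 + 138/p - 23*p/(p - 4*j))
√(u(397 + 254, 2003) + 565954) = √((-14 + 138/(397 + 254) + 23*(397 + 254)/(-(397 + 254) + 4*2003)) + 565954) = √((-14 + 138/651 + 23*651/(-1*651 + 8012)) + 565954) = √((-14 + 138*(1/651) + 23*651/(-651 + 8012)) + 565954) = √((-14 + 46/217 + 23*651/7361) + 565954) = √((-14 + 46/217 + 23*651*(1/7361)) + 565954) = √((-14 + 46/217 + 14973/7361) + 565954) = √(-18774971/1597337 + 565954) = √(904000489527/1597337) = √1443993429939589599/1597337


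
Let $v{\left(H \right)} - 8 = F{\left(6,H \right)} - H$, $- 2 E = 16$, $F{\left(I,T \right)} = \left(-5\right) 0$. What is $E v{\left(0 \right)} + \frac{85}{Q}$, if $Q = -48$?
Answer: $- \frac{3157}{48} \approx -65.771$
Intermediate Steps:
$F{\left(I,T \right)} = 0$
$E = -8$ ($E = \left(- \frac{1}{2}\right) 16 = -8$)
$v{\left(H \right)} = 8 - H$ ($v{\left(H \right)} = 8 + \left(0 - H\right) = 8 - H$)
$E v{\left(0 \right)} + \frac{85}{Q} = - 8 \left(8 - 0\right) + \frac{85}{-48} = - 8 \left(8 + 0\right) + 85 \left(- \frac{1}{48}\right) = \left(-8\right) 8 - \frac{85}{48} = -64 - \frac{85}{48} = - \frac{3157}{48}$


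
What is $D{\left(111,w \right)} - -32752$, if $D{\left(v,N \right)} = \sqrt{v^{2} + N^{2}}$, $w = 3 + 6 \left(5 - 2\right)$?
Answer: $32752 + 3 \sqrt{1418} \approx 32865.0$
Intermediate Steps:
$w = 21$ ($w = 3 + 6 \cdot 3 = 3 + 18 = 21$)
$D{\left(v,N \right)} = \sqrt{N^{2} + v^{2}}$
$D{\left(111,w \right)} - -32752 = \sqrt{21^{2} + 111^{2}} - -32752 = \sqrt{441 + 12321} + 32752 = \sqrt{12762} + 32752 = 3 \sqrt{1418} + 32752 = 32752 + 3 \sqrt{1418}$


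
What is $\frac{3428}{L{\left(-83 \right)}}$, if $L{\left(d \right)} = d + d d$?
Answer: $\frac{1714}{3403} \approx 0.50367$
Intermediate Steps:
$L{\left(d \right)} = d + d^{2}$
$\frac{3428}{L{\left(-83 \right)}} = \frac{3428}{\left(-83\right) \left(1 - 83\right)} = \frac{3428}{\left(-83\right) \left(-82\right)} = \frac{3428}{6806} = 3428 \cdot \frac{1}{6806} = \frac{1714}{3403}$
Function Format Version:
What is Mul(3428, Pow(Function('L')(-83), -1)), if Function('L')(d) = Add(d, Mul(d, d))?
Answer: Rational(1714, 3403) ≈ 0.50367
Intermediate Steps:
Function('L')(d) = Add(d, Pow(d, 2))
Mul(3428, Pow(Function('L')(-83), -1)) = Mul(3428, Pow(Mul(-83, Add(1, -83)), -1)) = Mul(3428, Pow(Mul(-83, -82), -1)) = Mul(3428, Pow(6806, -1)) = Mul(3428, Rational(1, 6806)) = Rational(1714, 3403)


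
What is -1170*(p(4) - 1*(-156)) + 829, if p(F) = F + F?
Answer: -191051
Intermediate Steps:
p(F) = 2*F
-1170*(p(4) - 1*(-156)) + 829 = -1170*(2*4 - 1*(-156)) + 829 = -1170*(8 + 156) + 829 = -1170*164 + 829 = -191880 + 829 = -191051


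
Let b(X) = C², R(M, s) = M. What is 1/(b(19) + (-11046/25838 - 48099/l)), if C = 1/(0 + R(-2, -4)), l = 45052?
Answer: -145506697/181176620 ≈ -0.80312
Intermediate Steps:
C = -½ (C = 1/(0 - 2) = 1/(-2) = -½ ≈ -0.50000)
b(X) = ¼ (b(X) = (-½)² = ¼)
1/(b(19) + (-11046/25838 - 48099/l)) = 1/(¼ + (-11046/25838 - 48099/45052)) = 1/(¼ + (-11046*1/25838 - 48099*1/45052)) = 1/(¼ + (-5523/12919 - 48099/45052)) = 1/(¼ - 870213177/582026788) = 1/(-181176620/145506697) = -145506697/181176620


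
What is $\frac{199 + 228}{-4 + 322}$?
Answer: $\frac{427}{318} \approx 1.3428$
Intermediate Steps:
$\frac{199 + 228}{-4 + 322} = \frac{427}{318}$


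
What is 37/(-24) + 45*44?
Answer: 47483/24 ≈ 1978.5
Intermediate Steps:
37/(-24) + 45*44 = 37*(-1/24) + 1980 = -37/24 + 1980 = 47483/24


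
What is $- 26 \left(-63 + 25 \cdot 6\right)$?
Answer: $-2262$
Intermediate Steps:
$- 26 \left(-63 + 25 \cdot 6\right) = - 26 \left(-63 + 150\right) = \left(-26\right) 87 = -2262$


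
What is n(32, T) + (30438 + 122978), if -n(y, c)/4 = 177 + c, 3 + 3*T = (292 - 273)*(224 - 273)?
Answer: 461860/3 ≈ 1.5395e+5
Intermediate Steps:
T = -934/3 (T = -1 + ((292 - 273)*(224 - 273))/3 = -1 + (19*(-49))/3 = -1 + (⅓)*(-931) = -1 - 931/3 = -934/3 ≈ -311.33)
n(y, c) = -708 - 4*c (n(y, c) = -4*(177 + c) = -708 - 4*c)
n(32, T) + (30438 + 122978) = (-708 - 4*(-934/3)) + (30438 + 122978) = (-708 + 3736/3) + 153416 = 1612/3 + 153416 = 461860/3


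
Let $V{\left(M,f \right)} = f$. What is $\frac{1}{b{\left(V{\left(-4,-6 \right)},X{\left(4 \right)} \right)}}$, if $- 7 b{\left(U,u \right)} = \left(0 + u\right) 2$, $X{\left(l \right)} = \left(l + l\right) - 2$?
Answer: $- \frac{7}{12} \approx -0.58333$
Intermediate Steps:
$X{\left(l \right)} = -2 + 2 l$ ($X{\left(l \right)} = 2 l - 2 = -2 + 2 l$)
$b{\left(U,u \right)} = - \frac{2 u}{7}$ ($b{\left(U,u \right)} = - \frac{\left(0 + u\right) 2}{7} = - \frac{u 2}{7} = - \frac{2 u}{7}$)
$\frac{1}{b{\left(V{\left(-4,-6 \right)},X{\left(4 \right)} \right)}} = \frac{1}{\left(- \frac{2}{7}\right) \left(-2 + 2 \cdot 4\right)} = \frac{1}{\left(- \frac{2}{7}\right) \left(-2 + 8\right)} = \frac{1}{\left(- \frac{2}{7}\right) 6} = \frac{1}{- \frac{12}{7}} = - \frac{7}{12}$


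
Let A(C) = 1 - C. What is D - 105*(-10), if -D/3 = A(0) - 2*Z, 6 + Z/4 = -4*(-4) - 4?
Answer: 1191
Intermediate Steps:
Z = 24 (Z = -24 + 4*(-4*(-4) - 4) = -24 + 4*(16 - 4) = -24 + 4*12 = -24 + 48 = 24)
D = 141 (D = -3*((1 - 1*0) - 2*24) = -3*((1 + 0) - 48) = -3*(1 - 48) = -3*(-47) = 141)
D - 105*(-10) = 141 - 105*(-10) = 141 + 1050 = 1191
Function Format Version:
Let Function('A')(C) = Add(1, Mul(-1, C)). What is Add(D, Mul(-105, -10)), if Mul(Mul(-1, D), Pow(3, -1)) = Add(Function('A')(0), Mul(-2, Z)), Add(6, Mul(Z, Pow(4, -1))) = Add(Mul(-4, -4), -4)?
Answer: 1191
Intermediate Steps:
Z = 24 (Z = Add(-24, Mul(4, Add(Mul(-4, -4), -4))) = Add(-24, Mul(4, Add(16, -4))) = Add(-24, Mul(4, 12)) = Add(-24, 48) = 24)
D = 141 (D = Mul(-3, Add(Add(1, Mul(-1, 0)), Mul(-2, 24))) = Mul(-3, Add(Add(1, 0), -48)) = Mul(-3, Add(1, -48)) = Mul(-3, -47) = 141)
Add(D, Mul(-105, -10)) = Add(141, Mul(-105, -10)) = Add(141, 1050) = 1191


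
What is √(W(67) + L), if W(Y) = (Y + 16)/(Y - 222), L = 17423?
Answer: √418574710/155 ≈ 131.99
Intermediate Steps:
W(Y) = (16 + Y)/(-222 + Y)
√(W(67) + L) = √((16 + 67)/(-222 + 67) + 17423) = √(83/(-155) + 17423) = √(-1/155*83 + 17423) = √(-83/155 + 17423) = √(2700482/155) = √418574710/155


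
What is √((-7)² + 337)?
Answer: √386 ≈ 19.647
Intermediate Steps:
√((-7)² + 337) = √(49 + 337) = √386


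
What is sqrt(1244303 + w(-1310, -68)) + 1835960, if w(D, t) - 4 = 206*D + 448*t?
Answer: 1835960 + 3*sqrt(104887) ≈ 1.8369e+6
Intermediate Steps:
w(D, t) = 4 + 206*D + 448*t (w(D, t) = 4 + (206*D + 448*t) = 4 + 206*D + 448*t)
sqrt(1244303 + w(-1310, -68)) + 1835960 = sqrt(1244303 + (4 + 206*(-1310) + 448*(-68))) + 1835960 = sqrt(1244303 + (4 - 269860 - 30464)) + 1835960 = sqrt(1244303 - 300320) + 1835960 = sqrt(943983) + 1835960 = 3*sqrt(104887) + 1835960 = 1835960 + 3*sqrt(104887)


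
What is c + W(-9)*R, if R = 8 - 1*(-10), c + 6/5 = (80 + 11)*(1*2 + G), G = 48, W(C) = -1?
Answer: 22654/5 ≈ 4530.8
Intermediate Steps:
c = 22744/5 (c = -6/5 + (80 + 11)*(1*2 + 48) = -6/5 + 91*(2 + 48) = -6/5 + 91*50 = -6/5 + 4550 = 22744/5 ≈ 4548.8)
R = 18 (R = 8 + 10 = 18)
c + W(-9)*R = 22744/5 - 1*18 = 22744/5 - 18 = 22654/5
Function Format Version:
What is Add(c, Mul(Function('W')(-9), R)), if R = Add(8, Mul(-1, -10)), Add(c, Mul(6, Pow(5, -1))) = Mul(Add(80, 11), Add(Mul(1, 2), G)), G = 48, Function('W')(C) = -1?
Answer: Rational(22654, 5) ≈ 4530.8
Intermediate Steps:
c = Rational(22744, 5) (c = Add(Rational(-6, 5), Mul(Add(80, 11), Add(Mul(1, 2), 48))) = Add(Rational(-6, 5), Mul(91, Add(2, 48))) = Add(Rational(-6, 5), Mul(91, 50)) = Add(Rational(-6, 5), 4550) = Rational(22744, 5) ≈ 4548.8)
R = 18 (R = Add(8, 10) = 18)
Add(c, Mul(Function('W')(-9), R)) = Add(Rational(22744, 5), Mul(-1, 18)) = Add(Rational(22744, 5), -18) = Rational(22654, 5)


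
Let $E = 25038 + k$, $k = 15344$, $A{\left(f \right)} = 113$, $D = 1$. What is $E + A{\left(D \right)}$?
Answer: $40495$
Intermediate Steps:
$E = 40382$ ($E = 25038 + 15344 = 40382$)
$E + A{\left(D \right)} = 40382 + 113 = 40495$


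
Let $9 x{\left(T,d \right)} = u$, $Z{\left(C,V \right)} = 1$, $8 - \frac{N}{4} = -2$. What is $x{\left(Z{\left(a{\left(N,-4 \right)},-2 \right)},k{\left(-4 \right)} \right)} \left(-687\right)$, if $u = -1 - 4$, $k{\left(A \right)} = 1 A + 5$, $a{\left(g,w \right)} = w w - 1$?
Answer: $\frac{1145}{3} \approx 381.67$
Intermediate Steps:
$N = 40$ ($N = 32 - -8 = 32 + 8 = 40$)
$a{\left(g,w \right)} = -1 + w^{2}$ ($a{\left(g,w \right)} = w^{2} - 1 = -1 + w^{2}$)
$k{\left(A \right)} = 5 + A$ ($k{\left(A \right)} = A + 5 = 5 + A$)
$u = -5$ ($u = -1 - 4 = -5$)
$x{\left(T,d \right)} = - \frac{5}{9}$ ($x{\left(T,d \right)} = \frac{1}{9} \left(-5\right) = - \frac{5}{9}$)
$x{\left(Z{\left(a{\left(N,-4 \right)},-2 \right)},k{\left(-4 \right)} \right)} \left(-687\right) = \left(- \frac{5}{9}\right) \left(-687\right) = \frac{1145}{3}$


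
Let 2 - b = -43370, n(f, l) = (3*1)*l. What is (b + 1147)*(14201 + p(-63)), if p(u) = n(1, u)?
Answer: 623800228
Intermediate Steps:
n(f, l) = 3*l
p(u) = 3*u
b = 43372 (b = 2 - 1*(-43370) = 2 + 43370 = 43372)
(b + 1147)*(14201 + p(-63)) = (43372 + 1147)*(14201 + 3*(-63)) = 44519*(14201 - 189) = 44519*14012 = 623800228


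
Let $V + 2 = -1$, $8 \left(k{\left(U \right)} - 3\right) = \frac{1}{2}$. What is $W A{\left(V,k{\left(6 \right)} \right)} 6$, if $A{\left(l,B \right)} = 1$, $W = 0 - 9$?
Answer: $-54$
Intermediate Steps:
$W = -9$
$k{\left(U \right)} = \frac{49}{16}$ ($k{\left(U \right)} = 3 + \frac{1}{8 \cdot 2} = 3 + \frac{1}{8} \cdot \frac{1}{2} = 3 + \frac{1}{16} = \frac{49}{16}$)
$V = -3$ ($V = -2 - 1 = -3$)
$W A{\left(V,k{\left(6 \right)} \right)} 6 = \left(-9\right) 1 \cdot 6 = \left(-9\right) 6 = -54$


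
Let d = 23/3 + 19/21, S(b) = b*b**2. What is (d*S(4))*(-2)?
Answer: -7680/7 ≈ -1097.1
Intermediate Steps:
S(b) = b**3
d = 60/7 (d = 23*(1/3) + 19*(1/21) = 23/3 + 19/21 = 60/7 ≈ 8.5714)
(d*S(4))*(-2) = ((60/7)*4**3)*(-2) = ((60/7)*64)*(-2) = (3840/7)*(-2) = -7680/7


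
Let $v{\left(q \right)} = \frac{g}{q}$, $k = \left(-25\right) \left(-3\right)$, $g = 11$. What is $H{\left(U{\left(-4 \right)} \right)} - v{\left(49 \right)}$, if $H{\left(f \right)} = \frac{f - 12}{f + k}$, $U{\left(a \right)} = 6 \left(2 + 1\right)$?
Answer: $- \frac{243}{1519} \approx -0.15997$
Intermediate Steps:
$k = 75$
$v{\left(q \right)} = \frac{11}{q}$
$U{\left(a \right)} = 18$ ($U{\left(a \right)} = 6 \cdot 3 = 18$)
$H{\left(f \right)} = \frac{-12 + f}{75 + f}$ ($H{\left(f \right)} = \frac{f - 12}{f + 75} = \frac{-12 + f}{75 + f}$)
$H{\left(U{\left(-4 \right)} \right)} - v{\left(49 \right)} = \frac{-12 + 18}{75 + 18} - \frac{11}{49} = \frac{1}{93} \cdot 6 - 11 \cdot \frac{1}{49} = \frac{1}{93} \cdot 6 - \frac{11}{49} = \frac{2}{31} - \frac{11}{49} = - \frac{243}{1519}$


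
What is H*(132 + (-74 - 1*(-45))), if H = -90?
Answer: -9270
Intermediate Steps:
H*(132 + (-74 - 1*(-45))) = -90*(132 + (-74 - 1*(-45))) = -90*(132 + (-74 + 45)) = -90*(132 - 29) = -90*103 = -9270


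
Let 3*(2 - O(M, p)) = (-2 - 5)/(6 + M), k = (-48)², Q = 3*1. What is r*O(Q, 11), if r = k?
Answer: 15616/3 ≈ 5205.3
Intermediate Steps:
Q = 3
k = 2304
O(M, p) = 2 + 7/(3*(6 + M)) (O(M, p) = 2 - (-2 - 5)/(3*(6 + M)) = 2 - (-7)/(3*(6 + M)) = 2 + 7/(3*(6 + M)))
r = 2304
r*O(Q, 11) = 2304*((43 + 6*3)/(3*(6 + 3))) = 2304*((⅓)*(43 + 18)/9) = 2304*((⅓)*(⅑)*61) = 2304*(61/27) = 15616/3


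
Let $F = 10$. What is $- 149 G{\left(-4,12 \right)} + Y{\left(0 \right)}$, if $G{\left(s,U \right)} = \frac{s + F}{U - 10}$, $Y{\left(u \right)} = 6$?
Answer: $-441$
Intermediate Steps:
$G{\left(s,U \right)} = \frac{10 + s}{-10 + U}$ ($G{\left(s,U \right)} = \frac{s + 10}{U - 10} = \frac{10 + s}{-10 + U}$)
$- 149 G{\left(-4,12 \right)} + Y{\left(0 \right)} = - 149 \frac{10 - 4}{-10 + 12} + 6 = - 149 \cdot \frac{1}{2} \cdot 6 + 6 = \left(-149\right) 3 + 6 = -447 + 6 = -441$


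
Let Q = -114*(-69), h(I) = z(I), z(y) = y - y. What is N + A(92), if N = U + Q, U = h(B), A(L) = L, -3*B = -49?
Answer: 7958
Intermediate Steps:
B = 49/3 (B = -1/3*(-49) = 49/3 ≈ 16.333)
z(y) = 0
h(I) = 0
Q = 7866
U = 0
N = 7866 (N = 0 + 7866 = 7866)
N + A(92) = 7866 + 92 = 7958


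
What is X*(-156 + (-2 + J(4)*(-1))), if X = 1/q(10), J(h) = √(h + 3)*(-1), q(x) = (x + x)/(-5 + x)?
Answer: -79/2 + √7/4 ≈ -38.839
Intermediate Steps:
q(x) = 2*x/(-5 + x) (q(x) = (2*x)/(-5 + x) = 2*x/(-5 + x))
J(h) = -√(3 + h) (J(h) = √(3 + h)*(-1) = -√(3 + h))
X = ¼ (X = 1/(2*10/(-5 + 10)) = 1/(2*10/5) = 1/(2*10*(⅕)) = 1/4 = ¼ ≈ 0.25000)
X*(-156 + (-2 + J(4)*(-1))) = (-156 + (-2 - √(3 + 4)*(-1)))/4 = (-156 + (-2 - √7*(-1)))/4 = (-156 + (-2 + √7))/4 = (-158 + √7)/4 = -79/2 + √7/4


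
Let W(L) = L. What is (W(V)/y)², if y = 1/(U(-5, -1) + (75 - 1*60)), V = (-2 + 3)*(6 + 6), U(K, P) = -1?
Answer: 28224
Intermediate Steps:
V = 12 (V = 1*12 = 12)
y = 1/14 (y = 1/(-1 + (75 - 1*60)) = 1/(-1 + (75 - 60)) = 1/(-1 + 15) = 1/14 ≈ 0.071429)
(W(V)/y)² = (12/(1/14))² = (12*14)² = 168² = 28224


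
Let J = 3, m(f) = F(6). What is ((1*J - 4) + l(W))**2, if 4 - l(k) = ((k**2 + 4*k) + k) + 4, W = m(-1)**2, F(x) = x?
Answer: 2181529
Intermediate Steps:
m(f) = 6
W = 36 (W = 6**2 = 36)
l(k) = -k**2 - 5*k (l(k) = 4 - (((k**2 + 4*k) + k) + 4) = 4 - ((k**2 + 5*k) + 4) = 4 - (4 + k**2 + 5*k) = 4 + (-4 - k**2 - 5*k) = -k**2 - 5*k)
((1*J - 4) + l(W))**2 = ((1*3 - 4) - 1*36*(5 + 36))**2 = ((3 - 4) - 1*36*41)**2 = (-1 - 1476)**2 = (-1477)**2 = 2181529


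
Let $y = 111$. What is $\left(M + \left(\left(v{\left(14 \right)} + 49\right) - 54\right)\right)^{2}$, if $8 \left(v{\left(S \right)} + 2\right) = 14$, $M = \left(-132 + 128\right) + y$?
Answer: $\frac{165649}{16} \approx 10353.0$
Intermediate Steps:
$M = 107$ ($M = \left(-132 + 128\right) + 111 = -4 + 111 = 107$)
$v{\left(S \right)} = - \frac{1}{4}$ ($v{\left(S \right)} = -2 + \frac{1}{8} \cdot 14 = -2 + \frac{7}{4} = - \frac{1}{4}$)
$\left(M + \left(\left(v{\left(14 \right)} + 49\right) - 54\right)\right)^{2} = \left(107 + \left(\left(- \frac{1}{4} + 49\right) - 54\right)\right)^{2} = \left(107 + \left(\frac{195}{4} - 54\right)\right)^{2} = \left(107 - \frac{21}{4}\right)^{2} = \left(\frac{407}{4}\right)^{2} = \frac{165649}{16}$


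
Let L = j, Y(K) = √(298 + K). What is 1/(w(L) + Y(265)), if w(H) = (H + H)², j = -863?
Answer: 2979076/8874893813213 - √563/8874893813213 ≈ 3.3567e-7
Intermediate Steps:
L = -863
w(H) = 4*H² (w(H) = (2*H)² = 4*H²)
1/(w(L) + Y(265)) = 1/(4*(-863)² + √(298 + 265)) = 1/(4*744769 + √563) = 1/(2979076 + √563)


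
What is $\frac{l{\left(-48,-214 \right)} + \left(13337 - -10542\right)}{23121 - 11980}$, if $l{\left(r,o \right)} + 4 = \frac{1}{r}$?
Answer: $\frac{1145999}{534768} \approx 2.143$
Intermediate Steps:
$l{\left(r,o \right)} = -4 + \frac{1}{r}$
$\frac{l{\left(-48,-214 \right)} + \left(13337 - -10542\right)}{23121 - 11980} = \frac{\left(-4 + \frac{1}{-48}\right) + \left(13337 - -10542\right)}{23121 - 11980} = \frac{\left(-4 - \frac{1}{48}\right) + \left(13337 + 10542\right)}{11141} = \left(- \frac{193}{48} + 23879\right) \frac{1}{11141} = \frac{1145999}{48} \cdot \frac{1}{11141} = \frac{1145999}{534768}$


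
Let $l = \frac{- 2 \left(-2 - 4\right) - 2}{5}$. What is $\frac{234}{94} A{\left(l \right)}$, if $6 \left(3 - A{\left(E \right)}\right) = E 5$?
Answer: $\frac{156}{47} \approx 3.3191$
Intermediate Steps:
$l = 2$ ($l = \frac{\left(-2\right) \left(-6\right) - 2}{5} = \frac{12 - 2}{5} = \frac{1}{5} \cdot 10 = 2$)
$A{\left(E \right)} = 3 - \frac{5 E}{6}$ ($A{\left(E \right)} = 3 - \frac{E 5}{6} = 3 - \frac{5 E}{6}$)
$\frac{234}{94} A{\left(l \right)} = \frac{234}{94} \left(3 - \frac{5}{3}\right) = 234 \cdot \frac{1}{94} \left(3 - \frac{5}{3}\right) = \frac{117}{47} \cdot \frac{4}{3} = \frac{156}{47}$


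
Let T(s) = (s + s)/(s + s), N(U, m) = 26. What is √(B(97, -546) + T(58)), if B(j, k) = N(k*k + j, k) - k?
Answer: √573 ≈ 23.937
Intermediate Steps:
T(s) = 1 (T(s) = (2*s)/((2*s)) = (2*s)*(1/(2*s)) = 1)
B(j, k) = 26 - k
√(B(97, -546) + T(58)) = √((26 - 1*(-546)) + 1) = √((26 + 546) + 1) = √(572 + 1) = √573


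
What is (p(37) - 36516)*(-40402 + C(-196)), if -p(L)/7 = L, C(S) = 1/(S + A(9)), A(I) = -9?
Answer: 60917132905/41 ≈ 1.4858e+9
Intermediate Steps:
C(S) = 1/(-9 + S) (C(S) = 1/(S - 9) = 1/(-9 + S))
p(L) = -7*L
(p(37) - 36516)*(-40402 + C(-196)) = (-7*37 - 36516)*(-40402 + 1/(-9 - 196)) = (-259 - 36516)*(-40402 + 1/(-205)) = -36775*(-40402 - 1/205) = -36775*(-8282411/205) = 60917132905/41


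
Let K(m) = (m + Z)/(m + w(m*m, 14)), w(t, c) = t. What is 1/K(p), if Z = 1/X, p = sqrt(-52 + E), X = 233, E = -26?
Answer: 233*(sqrt(78) + 78*I)/(-I + 233*sqrt(78)) ≈ 0.99571 + 8.8322*I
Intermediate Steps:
p = I*sqrt(78) (p = sqrt(-52 - 26) = sqrt(-78) = I*sqrt(78) ≈ 8.8318*I)
Z = 1/233 ≈ 0.0042918
K(m) = (1/233 + m)/(m + m**2) (K(m) = (m + 1/233)/(m + m*m) = (1/233 + m)/(m + m**2))
1/K(p) = 1/((1/233 + I*sqrt(78))/(((I*sqrt(78)))*(1 + I*sqrt(78)))) = 1/((-I*sqrt(78)/78)*(1/233 + I*sqrt(78))/(1 + I*sqrt(78))) = 1/(-I*sqrt(78)*(1/233 + I*sqrt(78))/(78*(1 + I*sqrt(78)))) = I*sqrt(78)*(1 + I*sqrt(78))/(1/233 + I*sqrt(78))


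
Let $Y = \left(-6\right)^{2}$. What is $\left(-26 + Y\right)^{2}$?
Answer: $100$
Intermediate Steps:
$Y = 36$
$\left(-26 + Y\right)^{2} = \left(-26 + 36\right)^{2} = 10^{2} = 100$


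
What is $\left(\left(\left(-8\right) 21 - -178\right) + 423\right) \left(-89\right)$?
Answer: $-38537$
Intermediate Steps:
$\left(\left(\left(-8\right) 21 - -178\right) + 423\right) \left(-89\right) = \left(\left(-168 + 178\right) + 423\right) \left(-89\right) = \left(10 + 423\right) \left(-89\right) = 433 \left(-89\right) = -38537$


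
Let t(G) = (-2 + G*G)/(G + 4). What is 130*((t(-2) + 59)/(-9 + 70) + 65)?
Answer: 523250/61 ≈ 8577.9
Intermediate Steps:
t(G) = (-2 + G²)/(4 + G)
130*((t(-2) + 59)/(-9 + 70) + 65) = 130*(((-2 + (-2)²)/(4 - 2) + 59)/(-9 + 70) + 65) = 130*(((-2 + 4)/2 + 59)/61 + 65) = 130*(((½)*2 + 59)*(1/61) + 65) = 130*((1 + 59)*(1/61) + 65) = 130*(60*(1/61) + 65) = 130*(60/61 + 65) = 130*(4025/61) = 523250/61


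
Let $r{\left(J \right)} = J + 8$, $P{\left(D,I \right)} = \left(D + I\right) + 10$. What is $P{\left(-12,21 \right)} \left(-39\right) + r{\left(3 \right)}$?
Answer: $-730$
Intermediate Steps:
$P{\left(D,I \right)} = 10 + D + I$
$r{\left(J \right)} = 8 + J$
$P{\left(-12,21 \right)} \left(-39\right) + r{\left(3 \right)} = \left(10 - 12 + 21\right) \left(-39\right) + \left(8 + 3\right) = 19 \left(-39\right) + 11 = -741 + 11 = -730$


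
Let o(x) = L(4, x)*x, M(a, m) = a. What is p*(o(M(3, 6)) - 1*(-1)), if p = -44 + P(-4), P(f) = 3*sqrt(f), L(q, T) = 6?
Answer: -836 + 114*I ≈ -836.0 + 114.0*I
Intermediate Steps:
o(x) = 6*x
p = -44 + 6*I (p = -44 + 3*sqrt(-4) = -44 + 3*(2*I) = -44 + 6*I ≈ -44.0 + 6.0*I)
p*(o(M(3, 6)) - 1*(-1)) = (-44 + 6*I)*(6*3 - 1*(-1)) = (-44 + 6*I)*(18 + 1) = (-44 + 6*I)*19 = -836 + 114*I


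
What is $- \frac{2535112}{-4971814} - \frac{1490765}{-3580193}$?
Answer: $\frac{8243998267163}{8900026840051} \approx 0.92629$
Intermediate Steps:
$- \frac{2535112}{-4971814} - \frac{1490765}{-3580193} = \left(-2535112\right) \left(- \frac{1}{4971814}\right) - - \frac{1490765}{3580193} = \frac{1267556}{2485907} + \frac{1490765}{3580193} = \frac{8243998267163}{8900026840051}$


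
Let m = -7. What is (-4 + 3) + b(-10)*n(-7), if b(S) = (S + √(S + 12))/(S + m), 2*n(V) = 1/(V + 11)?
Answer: -63/68 - √2/136 ≈ -0.93687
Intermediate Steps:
n(V) = 1/(2*(11 + V)) (n(V) = 1/(2*(V + 11)) = 1/(2*(11 + V)))
b(S) = (S + √(12 + S))/(-7 + S) (b(S) = (S + √(S + 12))/(S - 7) = (S + √(12 + S))/(-7 + S))
(-4 + 3) + b(-10)*n(-7) = (-4 + 3) + ((-10 + √(12 - 10))/(-7 - 10))*(1/(2*(11 - 7))) = -1 + ((-10 + √2)/(-17))*((½)/4) = -1 + (-(-10 + √2)/17)*((½)*(¼)) = -1 + (10/17 - √2/17)*(⅛) = -1 + (5/68 - √2/136) = -63/68 - √2/136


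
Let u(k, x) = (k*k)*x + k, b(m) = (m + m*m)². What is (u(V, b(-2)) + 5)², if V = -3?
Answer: 1444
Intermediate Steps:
b(m) = (m + m²)²
u(k, x) = k + x*k² (u(k, x) = k²*x + k = x*k² + k = k + x*k²)
(u(V, b(-2)) + 5)² = (-3*(1 - 3*(-2)²*(1 - 2)²) + 5)² = (-3*(1 - 12*(-1)²) + 5)² = (-3*(1 - 12) + 5)² = (-3*(-11) + 5)² = (33 + 5)² = 38² = 1444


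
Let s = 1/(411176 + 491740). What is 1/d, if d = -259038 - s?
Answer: -902916/233889554809 ≈ -3.8604e-6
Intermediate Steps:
s = 1/902916 ≈ 1.1075e-6
d = -233889554809/902916 (d = -259038 - 1*1/902916 = -259038 - 1/902916 = -233889554809/902916 ≈ -2.5904e+5)
1/d = 1/(-233889554809/902916) = -902916/233889554809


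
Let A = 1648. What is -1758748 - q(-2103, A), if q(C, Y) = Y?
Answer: -1760396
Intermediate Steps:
-1758748 - q(-2103, A) = -1758748 - 1*1648 = -1758748 - 1648 = -1760396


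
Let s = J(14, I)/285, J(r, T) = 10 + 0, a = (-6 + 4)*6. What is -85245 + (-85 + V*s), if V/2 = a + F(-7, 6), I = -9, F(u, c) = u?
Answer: -255994/3 ≈ -85331.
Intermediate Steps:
a = -12 (a = -2*6 = -12)
J(r, T) = 10
V = -38 (V = 2*(-12 - 7) = 2*(-19) = -38)
s = 2/57 (s = 10/285 = 10*(1/285) = 2/57 ≈ 0.035088)
-85245 + (-85 + V*s) = -85245 + (-85 - 38*2/57) = -85245 + (-85 - 4/3) = -85245 - 259/3 = -255994/3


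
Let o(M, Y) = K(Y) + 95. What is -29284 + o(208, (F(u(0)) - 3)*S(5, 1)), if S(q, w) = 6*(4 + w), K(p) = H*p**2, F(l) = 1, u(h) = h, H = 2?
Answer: -21989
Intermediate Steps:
K(p) = 2*p**2
S(q, w) = 24 + 6*w
o(M, Y) = 95 + 2*Y**2 (o(M, Y) = 2*Y**2 + 95 = 95 + 2*Y**2)
-29284 + o(208, (F(u(0)) - 3)*S(5, 1)) = -29284 + (95 + 2*((1 - 3)*(24 + 6*1))**2) = -29284 + (95 + 2*(-2*(24 + 6))**2) = -29284 + (95 + 2*(-2*30)**2) = -29284 + (95 + 2*(-60)**2) = -29284 + (95 + 2*3600) = -29284 + (95 + 7200) = -29284 + 7295 = -21989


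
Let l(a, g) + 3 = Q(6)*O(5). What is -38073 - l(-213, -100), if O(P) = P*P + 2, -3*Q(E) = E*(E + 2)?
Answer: -37638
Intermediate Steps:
Q(E) = -E*(2 + E)/3 (Q(E) = -E*(E + 2)/3 = -E*(2 + E)/3)
O(P) = 2 + P**2 (O(P) = P**2 + 2 = 2 + P**2)
l(a, g) = -435 (l(a, g) = -3 + (-1/3*6*(2 + 6))*(2 + 5**2) = -3 + (-1/3*6*8)*(2 + 25) = -3 - 16*27 = -3 - 432 = -435)
-38073 - l(-213, -100) = -38073 - 1*(-435) = -38073 + 435 = -37638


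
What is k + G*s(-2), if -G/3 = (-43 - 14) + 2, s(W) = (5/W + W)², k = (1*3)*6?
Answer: 13437/4 ≈ 3359.3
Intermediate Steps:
k = 18 (k = 3*6 = 18)
s(W) = (W + 5/W)²
G = 165 (G = -3*((-43 - 14) + 2) = -3*(-57 + 2) = -3*(-55) = 165)
k + G*s(-2) = 18 + 165*((5 + (-2)²)²/(-2)²) = 18 + 165*((5 + 4)²/4) = 18 + 165*((¼)*9²) = 18 + 165*((¼)*81) = 18 + 165*(81/4) = 18 + 13365/4 = 13437/4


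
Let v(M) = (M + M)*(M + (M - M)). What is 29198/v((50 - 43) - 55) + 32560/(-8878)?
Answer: 27295841/10227456 ≈ 2.6689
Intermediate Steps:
v(M) = 2*M² (v(M) = (2*M)*(M + 0) = (2*M)*M = 2*M²)
29198/v((50 - 43) - 55) + 32560/(-8878) = 29198/((2*((50 - 43) - 55)²)) + 32560/(-8878) = 29198/((2*(7 - 55)²)) + 32560*(-1/8878) = 29198/((2*(-48)²)) - 16280/4439 = 29198/((2*2304)) - 16280/4439 = 29198/4608 - 16280/4439 = 29198*(1/4608) - 16280/4439 = 14599/2304 - 16280/4439 = 27295841/10227456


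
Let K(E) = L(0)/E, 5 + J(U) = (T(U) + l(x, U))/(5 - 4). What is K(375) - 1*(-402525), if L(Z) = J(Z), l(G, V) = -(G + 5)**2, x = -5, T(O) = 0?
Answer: 30189374/75 ≈ 4.0253e+5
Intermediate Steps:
l(G, V) = -(5 + G)**2
J(U) = -5 (J(U) = -5 + (0 - (5 - 5)**2)/(5 - 4) = -5 + (0 - 1*0**2)/1 = -5 + (0 - 1*0)*1 = -5 + (0 + 0)*1 = -5 + 0*1 = -5 + 0 = -5)
L(Z) = -5
K(E) = -5/E
K(375) - 1*(-402525) = -5/375 - 1*(-402525) = -5*1/375 + 402525 = -1/75 + 402525 = 30189374/75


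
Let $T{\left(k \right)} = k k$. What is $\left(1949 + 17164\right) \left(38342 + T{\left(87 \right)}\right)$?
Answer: $877496943$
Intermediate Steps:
$T{\left(k \right)} = k^{2}$
$\left(1949 + 17164\right) \left(38342 + T{\left(87 \right)}\right) = \left(1949 + 17164\right) \left(38342 + 87^{2}\right) = 19113 \left(38342 + 7569\right) = 19113 \cdot 45911 = 877496943$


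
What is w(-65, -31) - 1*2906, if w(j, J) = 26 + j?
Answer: -2945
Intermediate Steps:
w(-65, -31) - 1*2906 = (26 - 65) - 1*2906 = -39 - 2906 = -2945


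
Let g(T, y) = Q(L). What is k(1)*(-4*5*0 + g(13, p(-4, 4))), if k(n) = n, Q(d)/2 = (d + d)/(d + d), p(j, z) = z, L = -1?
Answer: 2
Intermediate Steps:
Q(d) = 2 (Q(d) = 2*((d + d)/(d + d)) = 2*((2*d)/((2*d))) = 2*((2*d)*(1/(2*d))) = 2*1 = 2)
g(T, y) = 2
k(1)*(-4*5*0 + g(13, p(-4, 4))) = 1*(-4*5*0 + 2) = 1*(-20*0 + 2) = 1*(0 + 2) = 1*2 = 2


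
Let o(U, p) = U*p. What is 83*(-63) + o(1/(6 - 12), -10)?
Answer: -15682/3 ≈ -5227.3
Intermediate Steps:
83*(-63) + o(1/(6 - 12), -10) = 83*(-63) - 10/(6 - 12) = -5229 - 10/(-6) = -5229 - 1/6*(-10) = -5229 + 5/3 = -15682/3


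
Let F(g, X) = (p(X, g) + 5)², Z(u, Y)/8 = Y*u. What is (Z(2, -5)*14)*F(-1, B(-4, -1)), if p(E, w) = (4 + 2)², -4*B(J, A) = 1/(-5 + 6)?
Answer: -1882720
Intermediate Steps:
Z(u, Y) = 8*Y*u (Z(u, Y) = 8*(Y*u) = 8*Y*u)
B(J, A) = -¼ (B(J, A) = -1/(4*(-5 + 6)) = -¼/1 = -¼*1 = -¼)
p(E, w) = 36 (p(E, w) = 6² = 36)
F(g, X) = 1681 (F(g, X) = (36 + 5)² = 41² = 1681)
(Z(2, -5)*14)*F(-1, B(-4, -1)) = ((8*(-5)*2)*14)*1681 = -80*14*1681 = -1120*1681 = -1882720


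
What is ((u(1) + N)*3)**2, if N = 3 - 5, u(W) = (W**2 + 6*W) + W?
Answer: 324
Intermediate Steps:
u(W) = W**2 + 7*W
N = -2
((u(1) + N)*3)**2 = ((1*(7 + 1) - 2)*3)**2 = ((1*8 - 2)*3)**2 = ((8 - 2)*3)**2 = (6*3)**2 = 18**2 = 324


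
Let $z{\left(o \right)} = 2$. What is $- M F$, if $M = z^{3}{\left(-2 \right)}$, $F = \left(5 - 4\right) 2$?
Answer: $-16$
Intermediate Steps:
$F = 2$ ($F = 1 \cdot 2 = 2$)
$M = 8$ ($M = 2^{3} = 8$)
$- M F = - 8 \cdot 2 = \left(-1\right) 16 = -16$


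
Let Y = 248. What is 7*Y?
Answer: 1736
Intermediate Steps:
7*Y = 7*248 = 1736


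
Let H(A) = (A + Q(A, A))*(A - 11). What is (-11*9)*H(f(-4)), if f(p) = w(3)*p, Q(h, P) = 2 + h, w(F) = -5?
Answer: -37422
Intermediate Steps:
f(p) = -5*p
H(A) = (-11 + A)*(2 + 2*A) (H(A) = (A + (2 + A))*(A - 11) = (2 + 2*A)*(-11 + A) = (-11 + A)*(2 + 2*A))
(-11*9)*H(f(-4)) = (-11*9)*(-22 - (-100)*(-4) + 2*(-5*(-4))²) = -99*(-22 - 20*20 + 2*20²) = -99*(-22 - 400 + 2*400) = -99*(-22 - 400 + 800) = -99*378 = -37422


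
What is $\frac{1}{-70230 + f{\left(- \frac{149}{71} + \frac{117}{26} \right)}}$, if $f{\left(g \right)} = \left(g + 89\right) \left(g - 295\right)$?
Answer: $- \frac{20164}{1955382191} \approx -1.0312 \cdot 10^{-5}$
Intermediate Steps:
$f{\left(g \right)} = \left(-295 + g\right) \left(89 + g\right)$ ($f{\left(g \right)} = \left(89 + g\right) \left(-295 + g\right) = \left(-295 + g\right) \left(89 + g\right)$)
$\frac{1}{-70230 + f{\left(- \frac{149}{71} + \frac{117}{26} \right)}} = \frac{1}{-70230 - \left(26255 - \left(- \frac{149}{71} + \frac{117}{26}\right)^{2} + 206 \left(- \frac{149}{71} + \frac{117}{26}\right)\right)} = \frac{1}{-70230 - \left(26255 - \left(\left(-149\right) \frac{1}{71} + 117 \cdot \frac{1}{26}\right)^{2} + 206 \left(\left(-149\right) \frac{1}{71} + 117 \cdot \frac{1}{26}\right)\right)} = \frac{1}{-70230 - \left(26255 - \left(- \frac{149}{71} + \frac{9}{2}\right)^{2} + 206 \left(- \frac{149}{71} + \frac{9}{2}\right)\right)} = \frac{1}{-70230 - \left(\frac{1899228}{71} - \frac{116281}{20164}\right)} = \frac{1}{-70230 - \frac{539264471}{20164}} = \frac{1}{- \frac{1955382191}{20164}} = - \frac{20164}{1955382191}$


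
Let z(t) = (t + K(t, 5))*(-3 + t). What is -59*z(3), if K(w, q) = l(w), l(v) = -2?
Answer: 0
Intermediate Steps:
K(w, q) = -2
z(t) = (-3 + t)*(-2 + t) (z(t) = (t - 2)*(-3 + t) = (-2 + t)*(-3 + t) = (-3 + t)*(-2 + t))
-59*z(3) = -59*(6 + 3**2 - 5*3) = -59*(6 + 9 - 15) = -59*0 = 0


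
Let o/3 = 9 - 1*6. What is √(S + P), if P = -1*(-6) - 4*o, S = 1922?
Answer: 2*√473 ≈ 43.497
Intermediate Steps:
o = 9 (o = 3*(9 - 1*6) = 3*(9 - 6) = 3*3 = 9)
P = -30 (P = -1*(-6) - 4*9 = 6 - 36 = -30)
√(S + P) = √(1922 - 30) = √1892 = 2*√473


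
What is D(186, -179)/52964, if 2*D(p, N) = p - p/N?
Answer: 4185/2370139 ≈ 0.0017657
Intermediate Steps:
D(p, N) = p/2 - p/(2*N) (D(p, N) = (p - p/N)/2 = p/2 - p/(2*N))
D(186, -179)/52964 = ((½)*186*(-1 - 179)/(-179))/52964 = ((½)*186*(-1/179)*(-180))*(1/52964) = (16740/179)*(1/52964) = 4185/2370139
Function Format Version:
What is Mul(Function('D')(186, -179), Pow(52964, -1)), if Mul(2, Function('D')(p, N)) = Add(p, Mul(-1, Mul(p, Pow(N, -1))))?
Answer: Rational(4185, 2370139) ≈ 0.0017657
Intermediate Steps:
Function('D')(p, N) = Add(Mul(Rational(1, 2), p), Mul(Rational(-1, 2), p, Pow(N, -1))) (Function('D')(p, N) = Mul(Rational(1, 2), Add(p, Mul(-1, Mul(p, Pow(N, -1))))) = Mul(Rational(1, 2), Add(p, Mul(-1, p, Pow(N, -1)))) = Add(Mul(Rational(1, 2), p), Mul(Rational(-1, 2), p, Pow(N, -1))))
Mul(Function('D')(186, -179), Pow(52964, -1)) = Mul(Mul(Rational(1, 2), 186, Pow(-179, -1), Add(-1, -179)), Pow(52964, -1)) = Mul(Mul(Rational(1, 2), 186, Rational(-1, 179), -180), Rational(1, 52964)) = Mul(Rational(16740, 179), Rational(1, 52964)) = Rational(4185, 2370139)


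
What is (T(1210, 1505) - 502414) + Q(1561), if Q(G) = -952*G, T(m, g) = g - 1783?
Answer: -1988764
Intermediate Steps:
T(m, g) = -1783 + g
(T(1210, 1505) - 502414) + Q(1561) = ((-1783 + 1505) - 502414) - 952*1561 = (-278 - 502414) - 1486072 = -502692 - 1486072 = -1988764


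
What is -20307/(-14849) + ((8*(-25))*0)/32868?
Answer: 20307/14849 ≈ 1.3676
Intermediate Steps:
-20307/(-14849) + ((8*(-25))*0)/32868 = -20307*(-1/14849) - 200*0*(1/32868) = 20307/14849 + 0*(1/32868) = 20307/14849 + 0 = 20307/14849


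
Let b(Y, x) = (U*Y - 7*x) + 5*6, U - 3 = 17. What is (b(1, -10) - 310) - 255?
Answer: -445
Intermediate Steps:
U = 20 (U = 3 + 17 = 20)
b(Y, x) = 30 - 7*x + 20*Y (b(Y, x) = (20*Y - 7*x) + 5*6 = (-7*x + 20*Y) + 30 = 30 - 7*x + 20*Y)
(b(1, -10) - 310) - 255 = ((30 - 7*(-10) + 20*1) - 310) - 255 = ((30 + 70 + 20) - 310) - 255 = (120 - 310) - 255 = -190 - 255 = -445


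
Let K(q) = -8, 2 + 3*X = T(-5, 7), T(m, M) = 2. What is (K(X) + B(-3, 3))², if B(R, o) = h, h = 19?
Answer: 121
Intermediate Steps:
B(R, o) = 19
X = 0 (X = -⅔ + (⅓)*2 = -⅔ + ⅔ = 0)
(K(X) + B(-3, 3))² = (-8 + 19)² = 11² = 121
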